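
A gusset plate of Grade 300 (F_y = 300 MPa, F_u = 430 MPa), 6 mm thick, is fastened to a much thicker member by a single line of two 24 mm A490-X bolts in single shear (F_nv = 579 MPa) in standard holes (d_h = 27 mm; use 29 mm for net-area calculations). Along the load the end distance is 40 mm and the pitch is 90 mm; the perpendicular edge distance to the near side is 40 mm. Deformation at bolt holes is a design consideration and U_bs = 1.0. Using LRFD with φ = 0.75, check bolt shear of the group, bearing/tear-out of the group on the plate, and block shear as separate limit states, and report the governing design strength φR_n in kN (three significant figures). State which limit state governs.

Bolt shear: A_b = π·24²/4 = 452.4 mm²; R_n = 579 × 452.4 × 2 × 1 / 1000 = 523.9 kN → 0.75 × 523.9 = 393 kN.
Bearing: edge l_c = 26.5, r_n = 82.04 kN; interior l_c = 63, r_n = 148.6 kN; R_n = 82.04 + 1·148.6 = 230.7 kN → 173 kN.
Block shear: A_gv = 780, A_nv = 519, A_nt = 153 mm²; R_n = min(0.6F_uA_nv, 0.6F_yA_gv) + U_bs·F_u·A_nt = 199.7 kN → 150 kN.
Block shear governs: 150 kN.

150 kN (block shear governs)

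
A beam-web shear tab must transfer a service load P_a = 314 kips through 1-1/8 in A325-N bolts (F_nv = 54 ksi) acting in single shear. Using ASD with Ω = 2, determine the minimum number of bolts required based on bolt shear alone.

12 bolts

A_b = π·1.125²/4 = 0.994 in².
Per-bolt allowable strength R_n/Ω = 54 × 0.994 × 1 / 2 = 26.84 kips.
n ≥ 314 / 26.84 = 11.7 → use 12 bolts.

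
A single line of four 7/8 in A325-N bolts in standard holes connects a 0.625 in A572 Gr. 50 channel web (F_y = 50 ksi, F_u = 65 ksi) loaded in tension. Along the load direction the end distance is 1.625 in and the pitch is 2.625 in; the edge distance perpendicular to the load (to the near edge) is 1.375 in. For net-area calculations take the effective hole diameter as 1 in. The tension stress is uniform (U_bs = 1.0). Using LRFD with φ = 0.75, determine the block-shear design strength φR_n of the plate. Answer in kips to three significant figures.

136 kips

Shear plane L_v = 1.625 + 3·2.625 = 9.5 in; A_gv = 9.5 × 0.625 = 5.938 in².
A_nv = (9.5 − 3.5·1) × 0.625 = 3.75 in².
A_nt = (1.375 − 0.5·1) × 0.625 = 0.5469 in².
0.6 F_u A_nv = 146.2 kips; 0.6 F_y A_gv = 178.1 kips → shear rupture governs the shear term.
R_n = 146.2 + 1.0 × 65 × 0.5469 = 181.8 kips.
Design strength φR_n = 0.75 × 181.8 = 136 kips.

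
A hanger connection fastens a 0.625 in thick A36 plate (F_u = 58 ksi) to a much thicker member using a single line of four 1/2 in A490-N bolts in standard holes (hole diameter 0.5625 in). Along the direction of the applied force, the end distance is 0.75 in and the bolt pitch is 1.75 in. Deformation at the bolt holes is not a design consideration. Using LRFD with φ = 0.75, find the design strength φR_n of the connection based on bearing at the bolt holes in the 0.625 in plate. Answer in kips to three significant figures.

Per bolt r_n = 1.5 l_c t F_u ≤ 3.0 d t F_u; upper limit = 3.0 × 0.5 × 0.625 × 58 = 54.38 kips.
Edge bolt: l_c = 0.75 − 0.5625/2 = 0.4688 in → 1.5 × 0.4688 × 0.625 × 58 = 25.49 → r_n = 25.49 kips.
Interior bolts: l_c = 1.75 − 0.5625 = 1.188 in → 1.5 × 1.188 × 0.625 × 58 = 64.57 → r_n = 54.38 kips.
R_n = 1 × 25.49 + 3 × 54.38 = 188.6 kips.
Design strength φR_n = 0.75 × 188.6 = 141 kips.

141 kips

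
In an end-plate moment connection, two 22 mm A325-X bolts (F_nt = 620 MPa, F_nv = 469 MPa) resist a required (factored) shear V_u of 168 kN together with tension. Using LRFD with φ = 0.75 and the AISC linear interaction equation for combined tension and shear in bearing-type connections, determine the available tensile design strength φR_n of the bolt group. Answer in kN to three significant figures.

237 kN

A_b = π·22²/4 = 380.1 mm²; f_rv = 168 × 1000 / (2 × 380.1) = 221 MPa.
F'_nt = 1.3 F_nt − (F_nt / φF_nv) f_rv = 1.3·620 − (620/(0.75·469))·221 = 416.5 MPa, capped at F_nt → F'_nt = 416.5 MPa.
R_n = F'_nt · A_b · n = 416.5 × 380.1 × 2 / 1000 = 316.7 kN.
Design strength φR_n = 0.75 × 316.7 = 237 kN.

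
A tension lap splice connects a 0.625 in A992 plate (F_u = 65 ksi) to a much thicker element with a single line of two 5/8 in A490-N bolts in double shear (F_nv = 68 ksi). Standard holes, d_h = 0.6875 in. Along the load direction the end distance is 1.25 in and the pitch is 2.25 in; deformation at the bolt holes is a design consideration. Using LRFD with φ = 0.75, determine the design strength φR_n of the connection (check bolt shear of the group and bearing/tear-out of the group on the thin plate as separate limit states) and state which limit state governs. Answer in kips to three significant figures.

Bolt shear: A_b = π·0.625²/4 = 0.3068 in²; R_n = 68 × 0.3068 × 2 × 2 = 83.45 kips → 0.75 × 83.45 = 62.6 kips.
Bearing (1.2 l_c t F_u ≤ 2.4 d t F_u): upper limit = 2.4·0.625·0.625·65 = 60.94 kips.
  Edge l_c = 1.25 − 0.6875/2 = 0.9062 → r_n = 44.18 kips; interior l_c = 2.25 − 0.6875 = 1.562 → r_n = 60.94 kips.
  R_n,bearing = 1·44.18 + 1·60.94 = 105.1 kips → 0.75 × 105.1 = 78.8 kips.
Bolt shear governs: 62.6 kips.

62.6 kips (bolt shear governs)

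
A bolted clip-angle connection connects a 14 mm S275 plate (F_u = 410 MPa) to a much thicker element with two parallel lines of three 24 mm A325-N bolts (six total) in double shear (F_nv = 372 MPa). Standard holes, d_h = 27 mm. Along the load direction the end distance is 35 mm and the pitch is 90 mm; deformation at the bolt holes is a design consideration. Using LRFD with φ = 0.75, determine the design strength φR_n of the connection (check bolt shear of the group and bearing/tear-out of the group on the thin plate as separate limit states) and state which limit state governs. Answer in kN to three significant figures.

1210 kN (bearing governs)

Bolt shear: A_b = π·24²/4 = 452.4 mm²; R_n = 372 × 452.4 × 6 × 2 / 1000 = 2019 kN → 0.75 × 2019 = 1510 kN.
Bearing (1.2 l_c t F_u ≤ 2.4 d t F_u): upper limit = 2.4·24·14·410 / 1000 = 330.6 kN.
  Edge l_c = 35 − 27/2 = 21.5 → r_n = 148.1 kN; interior l_c = 90 − 27 = 63 → r_n = 330.6 kN.
  R_n,bearing = 2·148.1 + 4·330.6 = 1619 kN → 0.75 × 1619 = 1210 kN.
Bearing governs: 1210 kN.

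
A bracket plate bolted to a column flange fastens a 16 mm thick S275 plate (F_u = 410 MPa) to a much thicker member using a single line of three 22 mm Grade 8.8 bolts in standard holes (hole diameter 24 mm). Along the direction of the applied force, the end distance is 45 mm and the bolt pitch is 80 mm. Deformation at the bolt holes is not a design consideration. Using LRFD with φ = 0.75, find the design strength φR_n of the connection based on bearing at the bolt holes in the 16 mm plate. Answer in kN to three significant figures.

Per bolt r_n = 1.5 l_c t F_u ≤ 3.0 d t F_u; upper limit = 3.0 × 22 × 16 × 410 / 1000 = 433 kN.
Edge bolt: l_c = 45 − 24/2 = 33 mm → 1.5 × 33 × 16 × 410 / 1000 = 324.7 → r_n = 324.7 kN.
Interior bolts: l_c = 80 − 24 = 56 mm → 1.5 × 56 × 16 × 410 / 1000 = 551 → r_n = 433 kN.
R_n = 1 × 324.7 + 2 × 433 = 1191 kN.
Design strength φR_n = 0.75 × 1191 = 893 kN.

893 kN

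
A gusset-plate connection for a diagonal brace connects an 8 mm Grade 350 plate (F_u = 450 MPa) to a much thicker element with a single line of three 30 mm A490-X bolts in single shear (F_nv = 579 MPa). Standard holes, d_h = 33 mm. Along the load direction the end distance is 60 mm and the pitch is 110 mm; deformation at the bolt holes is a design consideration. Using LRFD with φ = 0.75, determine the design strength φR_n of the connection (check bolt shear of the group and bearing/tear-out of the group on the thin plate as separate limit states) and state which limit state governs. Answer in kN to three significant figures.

Bolt shear: A_b = π·30²/4 = 706.9 mm²; R_n = 579 × 706.9 × 3 × 1 / 1000 = 1228 kN → 0.75 × 1228 = 921 kN.
Bearing (1.2 l_c t F_u ≤ 2.4 d t F_u): upper limit = 2.4·30·8·450 / 1000 = 259.2 kN.
  Edge l_c = 60 − 33/2 = 43.5 → r_n = 187.9 kN; interior l_c = 110 − 33 = 77 → r_n = 259.2 kN.
  R_n,bearing = 1·187.9 + 2·259.2 = 706.3 kN → 0.75 × 706.3 = 530 kN.
Bearing governs: 530 kN.

530 kN (bearing governs)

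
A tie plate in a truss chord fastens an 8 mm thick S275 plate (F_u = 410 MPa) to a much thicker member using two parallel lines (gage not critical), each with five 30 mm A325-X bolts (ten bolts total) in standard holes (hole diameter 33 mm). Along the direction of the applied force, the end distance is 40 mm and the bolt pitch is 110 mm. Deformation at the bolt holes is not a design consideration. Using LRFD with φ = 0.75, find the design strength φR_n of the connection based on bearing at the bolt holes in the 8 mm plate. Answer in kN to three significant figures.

1940 kN

Per bolt r_n = 1.5 l_c t F_u ≤ 3.0 d t F_u; upper limit = 3.0 × 30 × 8 × 410 / 1000 = 295.2 kN.
Edge bolt: l_c = 40 − 33/2 = 23.5 mm → 1.5 × 23.5 × 8 × 410 / 1000 = 115.6 → r_n = 115.6 kN.
Interior bolts: l_c = 110 − 33 = 77 mm → 1.5 × 77 × 8 × 410 / 1000 = 378.8 → r_n = 295.2 kN.
R_n = 2 × 115.6 + 8 × 295.2 = 2593 kN.
Design strength φR_n = 0.75 × 2593 = 1940 kN.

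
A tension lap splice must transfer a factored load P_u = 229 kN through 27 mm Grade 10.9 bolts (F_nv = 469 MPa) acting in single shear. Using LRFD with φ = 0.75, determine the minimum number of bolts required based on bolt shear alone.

2 bolts

A_b = π·27²/4 = 572.6 mm².
Per-bolt design strength φR_n = 0.75 × 469 × 572.6 × 1 / 1000 = 201.4 kN.
n ≥ 229 / 201.4 = 1.137 → use 2 bolts.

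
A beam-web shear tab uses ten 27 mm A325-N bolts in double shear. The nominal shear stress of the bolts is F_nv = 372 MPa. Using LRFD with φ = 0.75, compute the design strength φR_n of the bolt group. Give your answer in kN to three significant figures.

A_b = π × 27² / 4 = 572.6 mm².
R_n = F_nv · A_b · n · n_s = 372 × 572.6 × 10 × 2 / 1000 = 4260 kN.
Design strength φR_n = 0.75 × 4260 = 3190 kN.

3190 kN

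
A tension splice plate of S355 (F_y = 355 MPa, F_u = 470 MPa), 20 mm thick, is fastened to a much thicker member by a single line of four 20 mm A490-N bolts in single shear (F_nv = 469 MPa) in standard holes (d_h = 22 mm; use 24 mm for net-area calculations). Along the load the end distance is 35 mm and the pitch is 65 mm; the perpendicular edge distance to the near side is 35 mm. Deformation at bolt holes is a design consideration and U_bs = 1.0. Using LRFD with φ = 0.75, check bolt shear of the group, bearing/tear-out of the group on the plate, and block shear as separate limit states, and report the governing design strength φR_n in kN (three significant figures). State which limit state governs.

442 kN (bolt shear governs)

Bolt shear: A_b = π·20²/4 = 314.2 mm²; R_n = 469 × 314.2 × 4 × 1 / 1000 = 589.4 kN → 0.75 × 589.4 = 442 kN.
Bearing: edge l_c = 24, r_n = 270.7 kN; interior l_c = 43, r_n = 451.2 kN; R_n = 270.7 + 3·451.2 = 1624 kN → 1220 kN.
Block shear: A_gv = 4600, A_nv = 2920, A_nt = 460 mm²; R_n = min(0.6F_uA_nv, 0.6F_yA_gv) + U_bs·F_u·A_nt = 1040 kN → 780 kN.
Bolt shear governs: 442 kN.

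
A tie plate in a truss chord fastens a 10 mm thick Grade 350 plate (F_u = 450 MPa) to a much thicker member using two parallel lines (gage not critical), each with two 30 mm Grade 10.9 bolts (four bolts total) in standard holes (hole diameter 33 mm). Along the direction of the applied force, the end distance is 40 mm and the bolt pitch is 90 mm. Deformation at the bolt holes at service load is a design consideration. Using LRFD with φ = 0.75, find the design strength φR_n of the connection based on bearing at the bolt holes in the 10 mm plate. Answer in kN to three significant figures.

Per bolt r_n = 1.2 l_c t F_u ≤ 2.4 d t F_u; upper limit = 2.4 × 30 × 10 × 450 / 1000 = 324 kN.
Edge bolt: l_c = 40 − 33/2 = 23.5 mm → 1.2 × 23.5 × 10 × 450 / 1000 = 126.9 → r_n = 126.9 kN.
Interior bolts: l_c = 90 − 33 = 57 mm → 1.2 × 57 × 10 × 450 / 1000 = 307.8 → r_n = 307.8 kN.
R_n = 2 × 126.9 + 2 × 307.8 = 869.4 kN.
Design strength φR_n = 0.75 × 869.4 = 652 kN.

652 kN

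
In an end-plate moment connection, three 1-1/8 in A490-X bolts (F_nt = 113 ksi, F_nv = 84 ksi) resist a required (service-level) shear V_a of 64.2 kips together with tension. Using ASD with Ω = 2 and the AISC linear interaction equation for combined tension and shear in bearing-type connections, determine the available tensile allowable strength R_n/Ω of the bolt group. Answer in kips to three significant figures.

A_b = π·1.125²/4 = 0.994 in²; f_rv = 64.2 / (3 × 0.994) = 21.53 ksi.
F'_nt = 1.3 F_nt − (Ω F_nt / F_nv) f_rv = 1.3·113 − (2·113/84)·21.53 = 88.98 ksi, capped at F_nt → F'_nt = 88.98 ksi.
R_n = F'_nt · A_b · n = 88.98 × 0.994 × 3 = 265.3 kips.
Allowable strength R_n/Ω = 265.3 / 2 = 133 kips.

133 kips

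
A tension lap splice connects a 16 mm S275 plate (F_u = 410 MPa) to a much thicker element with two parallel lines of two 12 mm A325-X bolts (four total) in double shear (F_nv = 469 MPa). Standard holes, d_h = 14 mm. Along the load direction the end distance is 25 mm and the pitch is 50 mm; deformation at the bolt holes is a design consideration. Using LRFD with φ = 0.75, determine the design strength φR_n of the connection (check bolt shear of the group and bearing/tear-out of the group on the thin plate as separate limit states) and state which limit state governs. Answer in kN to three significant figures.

Bolt shear: A_b = π·12²/4 = 113.1 mm²; R_n = 469 × 113.1 × 4 × 2 / 1000 = 424.3 kN → 0.75 × 424.3 = 318 kN.
Bearing (1.2 l_c t F_u ≤ 2.4 d t F_u): upper limit = 2.4·12·16·410 / 1000 = 188.9 kN.
  Edge l_c = 25 − 14/2 = 18 → r_n = 141.7 kN; interior l_c = 50 − 14 = 36 → r_n = 188.9 kN.
  R_n,bearing = 2·141.7 + 2·188.9 = 661.2 kN → 0.75 × 661.2 = 496 kN.
Bolt shear governs: 318 kN.

318 kN (bolt shear governs)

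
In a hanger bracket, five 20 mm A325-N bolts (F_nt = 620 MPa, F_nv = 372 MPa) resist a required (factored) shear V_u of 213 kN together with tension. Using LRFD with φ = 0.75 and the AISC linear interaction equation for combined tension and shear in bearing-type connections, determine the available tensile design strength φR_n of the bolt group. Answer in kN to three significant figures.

595 kN

A_b = π·20²/4 = 314.2 mm²; f_rv = 213 × 1000 / (5 × 314.2) = 135.6 MPa.
F'_nt = 1.3 F_nt − (F_nt / φF_nv) f_rv = 1.3·620 − (620/(0.75·372))·135.6 = 504.7 MPa, capped at F_nt → F'_nt = 504.7 MPa.
R_n = F'_nt · A_b · n = 504.7 × 314.2 × 5 / 1000 = 792.7 kN.
Design strength φR_n = 0.75 × 792.7 = 595 kN.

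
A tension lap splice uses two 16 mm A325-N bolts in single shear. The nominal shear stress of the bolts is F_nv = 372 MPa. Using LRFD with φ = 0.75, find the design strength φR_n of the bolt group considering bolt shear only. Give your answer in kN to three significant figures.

A_b = π × 16² / 4 = 201.1 mm².
R_n = F_nv · A_b · n · n_s = 372 × 201.1 × 2 × 1 / 1000 = 149.6 kN.
Design strength φR_n = 0.75 × 149.6 = 112 kN.

112 kN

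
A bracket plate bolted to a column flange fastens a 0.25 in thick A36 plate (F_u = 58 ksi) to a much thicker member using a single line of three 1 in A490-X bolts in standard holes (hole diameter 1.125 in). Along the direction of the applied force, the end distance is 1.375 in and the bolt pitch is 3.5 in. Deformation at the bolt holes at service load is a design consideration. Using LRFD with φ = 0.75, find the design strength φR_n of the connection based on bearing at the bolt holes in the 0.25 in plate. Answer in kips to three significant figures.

Per bolt r_n = 1.2 l_c t F_u ≤ 2.4 d t F_u; upper limit = 2.4 × 1 × 0.25 × 58 = 34.8 kips.
Edge bolt: l_c = 1.375 − 1.125/2 = 0.8125 in → 1.2 × 0.8125 × 0.25 × 58 = 14.14 → r_n = 14.14 kips.
Interior bolts: l_c = 3.5 − 1.125 = 2.375 in → 1.2 × 2.375 × 0.25 × 58 = 41.33 → r_n = 34.8 kips.
R_n = 1 × 14.14 + 2 × 34.8 = 83.74 kips.
Design strength φR_n = 0.75 × 83.74 = 62.8 kips.

62.8 kips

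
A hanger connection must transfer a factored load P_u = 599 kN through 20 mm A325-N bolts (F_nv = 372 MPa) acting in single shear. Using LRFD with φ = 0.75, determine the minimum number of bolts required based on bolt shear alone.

7 bolts

A_b = π·20²/4 = 314.2 mm².
Per-bolt design strength φR_n = 0.75 × 372 × 314.2 × 1 / 1000 = 87.65 kN.
n ≥ 599 / 87.65 = 6.834 → use 7 bolts.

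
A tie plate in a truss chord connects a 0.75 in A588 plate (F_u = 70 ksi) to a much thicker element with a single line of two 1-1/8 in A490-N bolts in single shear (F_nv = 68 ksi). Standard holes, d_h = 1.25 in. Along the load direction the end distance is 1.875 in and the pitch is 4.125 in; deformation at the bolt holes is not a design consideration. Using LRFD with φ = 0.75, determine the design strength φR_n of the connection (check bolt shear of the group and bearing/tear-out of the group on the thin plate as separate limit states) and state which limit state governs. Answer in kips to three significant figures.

101 kips (bolt shear governs)

Bolt shear: A_b = π·1.125²/4 = 0.994 in²; R_n = 68 × 0.994 × 2 × 1 = 135.2 kips → 0.75 × 135.2 = 101 kips.
Bearing (1.5 l_c t F_u ≤ 3.0 d t F_u): upper limit = 3.0·1.125·0.75·70 = 177.2 kips.
  Edge l_c = 1.875 − 1.25/2 = 1.25 → r_n = 98.44 kips; interior l_c = 4.125 − 1.25 = 2.875 → r_n = 177.2 kips.
  R_n,bearing = 1·98.44 + 1·177.2 = 275.6 kips → 0.75 × 275.6 = 207 kips.
Bolt shear governs: 101 kips.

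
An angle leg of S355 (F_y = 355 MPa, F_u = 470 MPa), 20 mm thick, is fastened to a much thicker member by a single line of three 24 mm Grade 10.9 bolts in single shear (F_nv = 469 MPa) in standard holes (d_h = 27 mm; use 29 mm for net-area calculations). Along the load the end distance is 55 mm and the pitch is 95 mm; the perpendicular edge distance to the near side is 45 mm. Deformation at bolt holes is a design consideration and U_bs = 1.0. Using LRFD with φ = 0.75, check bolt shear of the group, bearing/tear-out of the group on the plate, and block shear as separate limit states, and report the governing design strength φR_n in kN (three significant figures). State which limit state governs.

Bolt shear: A_b = π·24²/4 = 452.4 mm²; R_n = 469 × 452.4 × 3 × 1 / 1000 = 636.5 kN → 0.75 × 636.5 = 477 kN.
Bearing: edge l_c = 41.5, r_n = 468.1 kN; interior l_c = 68, r_n = 541.4 kN; R_n = 468.1 + 2·541.4 = 1551 kN → 1160 kN.
Block shear: A_gv = 4900, A_nv = 3450, A_nt = 610 mm²; R_n = min(0.6F_uA_nv, 0.6F_yA_gv) + U_bs·F_u·A_nt = 1260 kN → 945 kN.
Bolt shear governs: 477 kN.

477 kN (bolt shear governs)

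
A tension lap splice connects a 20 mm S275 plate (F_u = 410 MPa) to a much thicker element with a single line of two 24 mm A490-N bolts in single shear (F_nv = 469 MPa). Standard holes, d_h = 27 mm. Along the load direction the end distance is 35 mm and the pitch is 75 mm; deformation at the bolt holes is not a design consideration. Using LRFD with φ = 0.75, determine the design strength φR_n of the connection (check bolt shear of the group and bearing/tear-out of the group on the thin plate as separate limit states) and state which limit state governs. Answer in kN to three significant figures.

318 kN (bolt shear governs)

Bolt shear: A_b = π·24²/4 = 452.4 mm²; R_n = 469 × 452.4 × 2 × 1 / 1000 = 424.3 kN → 0.75 × 424.3 = 318 kN.
Bearing (1.5 l_c t F_u ≤ 3.0 d t F_u): upper limit = 3.0·24·20·410 / 1000 = 590.4 kN.
  Edge l_c = 35 − 27/2 = 21.5 → r_n = 264.4 kN; interior l_c = 75 − 27 = 48 → r_n = 590.4 kN.
  R_n,bearing = 1·264.4 + 1·590.4 = 854.8 kN → 0.75 × 854.8 = 641 kN.
Bolt shear governs: 318 kN.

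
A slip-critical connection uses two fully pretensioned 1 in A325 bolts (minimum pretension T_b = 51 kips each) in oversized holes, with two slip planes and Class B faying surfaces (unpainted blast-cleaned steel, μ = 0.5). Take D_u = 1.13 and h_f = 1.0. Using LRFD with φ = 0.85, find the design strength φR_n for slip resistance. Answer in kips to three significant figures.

R_n = μ · D_u · h_f · T_b · n_s · n_b = 0.5 × 1.13 × 1.0 × 51 × 2 × 2 = 115.3 kips.
Design strength φR_n = 0.85 × 115.3 = 98 kips.

98 kips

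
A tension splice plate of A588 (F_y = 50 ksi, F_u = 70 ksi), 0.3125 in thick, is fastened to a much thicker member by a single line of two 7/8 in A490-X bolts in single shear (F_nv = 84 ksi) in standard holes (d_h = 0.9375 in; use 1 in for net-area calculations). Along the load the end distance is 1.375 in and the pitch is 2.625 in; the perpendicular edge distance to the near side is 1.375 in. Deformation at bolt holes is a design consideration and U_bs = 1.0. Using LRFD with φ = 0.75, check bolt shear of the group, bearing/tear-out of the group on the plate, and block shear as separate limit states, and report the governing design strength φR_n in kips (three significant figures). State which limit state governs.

Bolt shear: A_b = π·0.875²/4 = 0.6013 in²; R_n = 84 × 0.6013 × 2 × 1 = 101 kips → 0.75 × 101 = 75.8 kips.
Bearing: edge l_c = 0.9062, r_n = 23.79 kips; interior l_c = 1.688, r_n = 44.3 kips; R_n = 23.79 + 1·44.3 = 68.09 kips → 51.1 kips.
Block shear: A_gv = 1.25, A_nv = 0.7812, A_nt = 0.2734 in²; R_n = min(0.6F_uA_nv, 0.6F_yA_gv) + U_bs·F_u·A_nt = 51.95 kips → 39 kips.
Block shear governs: 39 kips.

39 kips (block shear governs)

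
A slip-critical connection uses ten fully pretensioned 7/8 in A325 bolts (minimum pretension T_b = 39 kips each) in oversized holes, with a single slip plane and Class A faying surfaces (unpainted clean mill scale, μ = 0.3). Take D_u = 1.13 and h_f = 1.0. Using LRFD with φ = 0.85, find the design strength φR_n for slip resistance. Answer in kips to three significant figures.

R_n = μ · D_u · h_f · T_b · n_s · n_b = 0.3 × 1.13 × 1.0 × 39 × 1 × 10 = 132.2 kips.
Design strength φR_n = 0.85 × 132.2 = 112 kips.

112 kips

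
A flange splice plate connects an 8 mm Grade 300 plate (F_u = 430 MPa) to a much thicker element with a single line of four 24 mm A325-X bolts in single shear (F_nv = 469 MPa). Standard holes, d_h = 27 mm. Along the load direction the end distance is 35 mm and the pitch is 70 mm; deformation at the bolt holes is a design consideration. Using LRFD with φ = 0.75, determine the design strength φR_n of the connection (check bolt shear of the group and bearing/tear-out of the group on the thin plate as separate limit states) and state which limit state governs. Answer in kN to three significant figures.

466 kN (bearing governs)

Bolt shear: A_b = π·24²/4 = 452.4 mm²; R_n = 469 × 452.4 × 4 × 1 / 1000 = 848.7 kN → 0.75 × 848.7 = 637 kN.
Bearing (1.2 l_c t F_u ≤ 2.4 d t F_u): upper limit = 2.4·24·8·430 / 1000 = 198.1 kN.
  Edge l_c = 35 − 27/2 = 21.5 → r_n = 88.75 kN; interior l_c = 70 − 27 = 43 → r_n = 177.5 kN.
  R_n,bearing = 1·88.75 + 3·177.5 = 621.3 kN → 0.75 × 621.3 = 466 kN.
Bearing governs: 466 kN.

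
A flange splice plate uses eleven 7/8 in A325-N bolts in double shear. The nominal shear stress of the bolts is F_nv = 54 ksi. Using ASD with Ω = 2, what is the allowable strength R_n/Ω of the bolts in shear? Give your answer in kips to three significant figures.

A_b = π × 0.875² / 4 = 0.6013 in².
R_n = F_nv · A_b · n · n_s = 54 × 0.6013 × 11 × 2 = 714.4 kips.
Allowable strength R_n/Ω = 714.4 / 2 = 357 kips.

357 kips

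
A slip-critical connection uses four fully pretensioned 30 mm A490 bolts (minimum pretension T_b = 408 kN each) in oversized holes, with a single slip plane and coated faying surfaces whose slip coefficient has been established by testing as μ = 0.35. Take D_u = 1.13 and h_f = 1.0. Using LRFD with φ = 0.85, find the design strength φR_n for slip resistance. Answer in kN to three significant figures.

R_n = μ · D_u · h_f · T_b · n_s · n_b = 0.35 × 1.13 × 1.0 × 408 × 1 × 4 = 645.5 kN.
Design strength φR_n = 0.85 × 645.5 = 549 kN.

549 kN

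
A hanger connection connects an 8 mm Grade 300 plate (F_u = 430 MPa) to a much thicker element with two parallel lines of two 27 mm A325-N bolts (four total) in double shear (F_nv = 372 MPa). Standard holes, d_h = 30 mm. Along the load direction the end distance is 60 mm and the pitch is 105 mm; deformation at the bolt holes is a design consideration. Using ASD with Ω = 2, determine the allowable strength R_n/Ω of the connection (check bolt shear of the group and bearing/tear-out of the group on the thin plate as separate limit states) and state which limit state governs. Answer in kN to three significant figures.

409 kN (bearing governs)

Bolt shear: A_b = π·27²/4 = 572.6 mm²; R_n = 372 × 572.6 × 4 × 2 / 1000 = 1704 kN → 1704 / 2 = 852 kN.
Bearing (1.2 l_c t F_u ≤ 2.4 d t F_u): upper limit = 2.4·27·8·430 / 1000 = 222.9 kN.
  Edge l_c = 60 − 30/2 = 45 → r_n = 185.8 kN; interior l_c = 105 − 30 = 75 → r_n = 222.9 kN.
  R_n,bearing = 2·185.8 + 2·222.9 = 817.3 kN → 817.3 / 2 = 409 kN.
Bearing governs: 409 kN.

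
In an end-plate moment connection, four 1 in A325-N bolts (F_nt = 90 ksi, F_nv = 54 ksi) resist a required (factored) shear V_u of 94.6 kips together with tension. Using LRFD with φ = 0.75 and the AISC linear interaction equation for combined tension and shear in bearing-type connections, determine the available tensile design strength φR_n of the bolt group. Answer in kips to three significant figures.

118 kips

A_b = π·1²/4 = 0.7854 in²; f_rv = 94.6 / (4 × 0.7854) = 30.11 ksi.
F'_nt = 1.3 F_nt − (F_nt / φF_nv) f_rv = 1.3·90 − (90/(0.75·54))·30.11 = 50.08 ksi, capped at F_nt → F'_nt = 50.08 ksi.
R_n = F'_nt · A_b · n = 50.08 × 0.7854 × 4 = 157.3 kips.
Design strength φR_n = 0.75 × 157.3 = 118 kips.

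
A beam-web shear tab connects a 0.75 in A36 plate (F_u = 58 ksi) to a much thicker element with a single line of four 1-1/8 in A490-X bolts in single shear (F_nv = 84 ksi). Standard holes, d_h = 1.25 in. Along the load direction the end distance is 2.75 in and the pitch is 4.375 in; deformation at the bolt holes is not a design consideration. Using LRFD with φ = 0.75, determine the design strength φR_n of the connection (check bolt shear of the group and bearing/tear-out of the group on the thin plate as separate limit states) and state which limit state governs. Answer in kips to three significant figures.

250 kips (bolt shear governs)

Bolt shear: A_b = π·1.125²/4 = 0.994 in²; R_n = 84 × 0.994 × 4 × 1 = 334 kips → 0.75 × 334 = 250 kips.
Bearing (1.5 l_c t F_u ≤ 3.0 d t F_u): upper limit = 3.0·1.125·0.75·58 = 146.8 kips.
  Edge l_c = 2.75 − 1.25/2 = 2.125 → r_n = 138.7 kips; interior l_c = 4.375 − 1.25 = 3.125 → r_n = 146.8 kips.
  R_n,bearing = 1·138.7 + 3·146.8 = 579.1 kips → 0.75 × 579.1 = 434 kips.
Bolt shear governs: 250 kips.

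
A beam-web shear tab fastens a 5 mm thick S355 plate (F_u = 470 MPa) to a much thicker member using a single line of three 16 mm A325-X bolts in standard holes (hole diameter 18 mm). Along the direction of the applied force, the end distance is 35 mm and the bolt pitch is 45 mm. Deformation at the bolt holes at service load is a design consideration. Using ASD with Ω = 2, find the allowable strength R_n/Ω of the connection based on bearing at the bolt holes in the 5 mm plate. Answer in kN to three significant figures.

Per bolt r_n = 1.2 l_c t F_u ≤ 2.4 d t F_u; upper limit = 2.4 × 16 × 5 × 470 / 1000 = 90.24 kN.
Edge bolt: l_c = 35 − 18/2 = 26 mm → 1.2 × 26 × 5 × 470 / 1000 = 73.32 → r_n = 73.32 kN.
Interior bolts: l_c = 45 − 18 = 27 mm → 1.2 × 27 × 5 × 470 / 1000 = 76.14 → r_n = 76.14 kN.
R_n = 1 × 73.32 + 2 × 76.14 = 225.6 kN.
Allowable strength R_n/Ω = 225.6 / 2 = 113 kN.

113 kN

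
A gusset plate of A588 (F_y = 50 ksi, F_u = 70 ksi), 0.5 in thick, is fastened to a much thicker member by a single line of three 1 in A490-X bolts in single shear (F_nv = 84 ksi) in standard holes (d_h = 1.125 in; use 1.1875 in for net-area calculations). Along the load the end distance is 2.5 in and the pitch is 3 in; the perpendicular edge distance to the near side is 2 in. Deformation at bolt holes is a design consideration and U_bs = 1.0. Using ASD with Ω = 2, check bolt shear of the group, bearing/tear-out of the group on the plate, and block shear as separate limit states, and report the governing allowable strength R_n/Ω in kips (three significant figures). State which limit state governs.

82.7 kips (block shear governs)

Bolt shear: A_b = π·1²/4 = 0.7854 in²; R_n = 84 × 0.7854 × 3 × 1 = 197.9 kips → 197.9 / 2 = 99 kips.
Bearing: edge l_c = 1.938, r_n = 81.37 kips; interior l_c = 1.875, r_n = 78.75 kips; R_n = 81.37 + 2·78.75 = 238.9 kips → 119 kips.
Block shear: A_gv = 4.25, A_nv = 2.766, A_nt = 0.7031 in²; R_n = min(0.6F_uA_nv, 0.6F_yA_gv) + U_bs·F_u·A_nt = 165.4 kips → 82.7 kips.
Block shear governs: 82.7 kips.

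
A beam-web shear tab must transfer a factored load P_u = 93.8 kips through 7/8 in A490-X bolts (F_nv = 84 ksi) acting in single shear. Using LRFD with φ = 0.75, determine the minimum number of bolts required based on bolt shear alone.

A_b = π·0.875²/4 = 0.6013 in².
Per-bolt design strength φR_n = 0.75 × 84 × 0.6013 × 1 = 37.88 kips.
n ≥ 93.8 / 37.88 = 2.476 → use 3 bolts.

3 bolts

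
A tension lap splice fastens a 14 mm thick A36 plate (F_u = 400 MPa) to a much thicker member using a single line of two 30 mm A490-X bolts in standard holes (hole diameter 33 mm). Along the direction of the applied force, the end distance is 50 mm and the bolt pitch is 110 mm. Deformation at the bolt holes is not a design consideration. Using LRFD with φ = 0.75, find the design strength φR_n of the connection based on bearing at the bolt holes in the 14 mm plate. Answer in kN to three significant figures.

Per bolt r_n = 1.5 l_c t F_u ≤ 3.0 d t F_u; upper limit = 3.0 × 30 × 14 × 400 / 1000 = 504 kN.
Edge bolt: l_c = 50 − 33/2 = 33.5 mm → 1.5 × 33.5 × 14 × 400 / 1000 = 281.4 → r_n = 281.4 kN.
Interior bolts: l_c = 110 − 33 = 77 mm → 1.5 × 77 × 14 × 400 / 1000 = 646.8 → r_n = 504 kN.
R_n = 1 × 281.4 + 1 × 504 = 785.4 kN.
Design strength φR_n = 0.75 × 785.4 = 589 kN.

589 kN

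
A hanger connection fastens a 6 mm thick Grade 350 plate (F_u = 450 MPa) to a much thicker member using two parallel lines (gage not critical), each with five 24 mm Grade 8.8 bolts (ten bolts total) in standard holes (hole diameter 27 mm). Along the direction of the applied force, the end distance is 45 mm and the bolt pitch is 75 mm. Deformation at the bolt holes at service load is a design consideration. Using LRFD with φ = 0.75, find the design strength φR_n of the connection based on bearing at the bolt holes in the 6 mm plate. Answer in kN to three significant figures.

Per bolt r_n = 1.2 l_c t F_u ≤ 2.4 d t F_u; upper limit = 2.4 × 24 × 6 × 450 / 1000 = 155.5 kN.
Edge bolt: l_c = 45 − 27/2 = 31.5 mm → 1.2 × 31.5 × 6 × 450 / 1000 = 102.1 → r_n = 102.1 kN.
Interior bolts: l_c = 75 − 27 = 48 mm → 1.2 × 48 × 6 × 450 / 1000 = 155.5 → r_n = 155.5 kN.
R_n = 2 × 102.1 + 8 × 155.5 = 1448 kN.
Design strength φR_n = 0.75 × 1448 = 1090 kN.

1090 kN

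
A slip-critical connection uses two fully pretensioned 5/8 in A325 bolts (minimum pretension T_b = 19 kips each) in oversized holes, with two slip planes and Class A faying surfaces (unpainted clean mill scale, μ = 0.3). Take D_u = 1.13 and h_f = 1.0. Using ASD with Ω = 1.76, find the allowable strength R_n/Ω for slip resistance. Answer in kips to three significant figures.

14.6 kips

R_n = μ · D_u · h_f · T_b · n_s · n_b = 0.3 × 1.13 × 1.0 × 19 × 2 × 2 = 25.76 kips.
Allowable strength R_n/Ω = 25.76 / 1.76 = 14.6 kips.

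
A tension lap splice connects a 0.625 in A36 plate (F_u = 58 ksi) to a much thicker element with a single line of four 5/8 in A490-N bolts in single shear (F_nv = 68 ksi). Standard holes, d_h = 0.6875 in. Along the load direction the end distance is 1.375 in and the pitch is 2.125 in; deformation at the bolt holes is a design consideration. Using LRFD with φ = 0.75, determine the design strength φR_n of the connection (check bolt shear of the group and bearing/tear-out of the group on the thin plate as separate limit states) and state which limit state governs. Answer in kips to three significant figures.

Bolt shear: A_b = π·0.625²/4 = 0.3068 in²; R_n = 68 × 0.3068 × 4 × 1 = 83.45 kips → 0.75 × 83.45 = 62.6 kips.
Bearing (1.2 l_c t F_u ≤ 2.4 d t F_u): upper limit = 2.4·0.625·0.625·58 = 54.38 kips.
  Edge l_c = 1.375 − 0.6875/2 = 1.031 → r_n = 44.86 kips; interior l_c = 2.125 − 0.6875 = 1.438 → r_n = 54.38 kips.
  R_n,bearing = 1·44.86 + 3·54.38 = 208 kips → 0.75 × 208 = 156 kips.
Bolt shear governs: 62.6 kips.

62.6 kips (bolt shear governs)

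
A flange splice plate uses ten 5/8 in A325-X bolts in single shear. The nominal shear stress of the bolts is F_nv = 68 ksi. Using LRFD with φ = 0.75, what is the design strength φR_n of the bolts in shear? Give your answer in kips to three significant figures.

156 kips

A_b = π × 0.625² / 4 = 0.3068 in².
R_n = F_nv · A_b · n · n_s = 68 × 0.3068 × 10 × 1 = 208.6 kips.
Design strength φR_n = 0.75 × 208.6 = 156 kips.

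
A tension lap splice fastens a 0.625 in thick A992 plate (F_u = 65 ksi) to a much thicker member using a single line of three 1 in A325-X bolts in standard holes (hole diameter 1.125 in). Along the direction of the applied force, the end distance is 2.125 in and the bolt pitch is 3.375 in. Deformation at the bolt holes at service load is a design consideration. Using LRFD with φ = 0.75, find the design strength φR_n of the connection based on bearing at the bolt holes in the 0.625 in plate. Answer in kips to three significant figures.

203 kips

Per bolt r_n = 1.2 l_c t F_u ≤ 2.4 d t F_u; upper limit = 2.4 × 1 × 0.625 × 65 = 97.5 kips.
Edge bolt: l_c = 2.125 − 1.125/2 = 1.562 in → 1.2 × 1.562 × 0.625 × 65 = 76.17 → r_n = 76.17 kips.
Interior bolts: l_c = 3.375 − 1.125 = 2.25 in → 1.2 × 2.25 × 0.625 × 65 = 109.7 → r_n = 97.5 kips.
R_n = 1 × 76.17 + 2 × 97.5 = 271.2 kips.
Design strength φR_n = 0.75 × 271.2 = 203 kips.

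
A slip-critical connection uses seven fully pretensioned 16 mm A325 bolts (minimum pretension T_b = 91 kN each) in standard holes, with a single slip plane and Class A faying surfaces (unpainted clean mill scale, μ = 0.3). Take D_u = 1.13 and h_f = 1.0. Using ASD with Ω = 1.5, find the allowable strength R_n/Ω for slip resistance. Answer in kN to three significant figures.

R_n = μ · D_u · h_f · T_b · n_s · n_b = 0.3 × 1.13 × 1.0 × 91 × 1 × 7 = 215.9 kN.
Allowable strength R_n/Ω = 215.9 / 1.5 = 144 kN.

144 kN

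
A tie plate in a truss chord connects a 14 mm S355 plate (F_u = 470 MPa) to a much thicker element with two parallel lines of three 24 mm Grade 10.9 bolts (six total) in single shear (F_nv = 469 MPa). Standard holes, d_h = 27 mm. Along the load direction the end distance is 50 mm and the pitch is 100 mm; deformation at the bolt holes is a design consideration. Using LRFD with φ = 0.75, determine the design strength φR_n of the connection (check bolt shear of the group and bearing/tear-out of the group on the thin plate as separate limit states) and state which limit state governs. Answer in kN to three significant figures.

Bolt shear: A_b = π·24²/4 = 452.4 mm²; R_n = 469 × 452.4 × 6 × 1 / 1000 = 1273 kN → 0.75 × 1273 = 955 kN.
Bearing (1.2 l_c t F_u ≤ 2.4 d t F_u): upper limit = 2.4·24·14·470 / 1000 = 379 kN.
  Edge l_c = 50 − 27/2 = 36.5 → r_n = 288.2 kN; interior l_c = 100 − 27 = 73 → r_n = 379 kN.
  R_n,bearing = 2·288.2 + 4·379 = 2092 kN → 0.75 × 2092 = 1570 kN.
Bolt shear governs: 955 kN.

955 kN (bolt shear governs)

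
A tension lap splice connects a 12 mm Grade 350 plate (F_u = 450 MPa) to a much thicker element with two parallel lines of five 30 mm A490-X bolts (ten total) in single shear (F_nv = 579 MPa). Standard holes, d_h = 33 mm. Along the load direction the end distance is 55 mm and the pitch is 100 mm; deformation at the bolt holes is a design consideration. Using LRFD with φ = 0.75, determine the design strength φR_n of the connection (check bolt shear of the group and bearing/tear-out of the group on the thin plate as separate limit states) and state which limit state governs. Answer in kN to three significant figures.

Bolt shear: A_b = π·30²/4 = 706.9 mm²; R_n = 579 × 706.9 × 10 × 1 / 1000 = 4093 kN → 0.75 × 4093 = 3070 kN.
Bearing (1.2 l_c t F_u ≤ 2.4 d t F_u): upper limit = 2.4·30·12·450 / 1000 = 388.8 kN.
  Edge l_c = 55 − 33/2 = 38.5 → r_n = 249.5 kN; interior l_c = 100 − 33 = 67 → r_n = 388.8 kN.
  R_n,bearing = 2·249.5 + 8·388.8 = 3609 kN → 0.75 × 3609 = 2710 kN.
Bearing governs: 2710 kN.

2710 kN (bearing governs)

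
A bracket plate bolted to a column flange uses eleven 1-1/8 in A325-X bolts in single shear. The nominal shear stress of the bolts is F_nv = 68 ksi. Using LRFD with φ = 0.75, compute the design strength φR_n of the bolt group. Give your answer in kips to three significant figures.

558 kips

A_b = π × 1.125² / 4 = 0.994 in².
R_n = F_nv · A_b · n · n_s = 68 × 0.994 × 11 × 1 = 743.5 kips.
Design strength φR_n = 0.75 × 743.5 = 558 kips.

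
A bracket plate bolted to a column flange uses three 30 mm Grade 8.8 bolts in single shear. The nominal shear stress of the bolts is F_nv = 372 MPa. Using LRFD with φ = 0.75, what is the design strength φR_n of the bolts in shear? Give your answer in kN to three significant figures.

592 kN

A_b = π × 30² / 4 = 706.9 mm².
R_n = F_nv · A_b · n · n_s = 372 × 706.9 × 3 × 1 / 1000 = 788.9 kN.
Design strength φR_n = 0.75 × 788.9 = 592 kN.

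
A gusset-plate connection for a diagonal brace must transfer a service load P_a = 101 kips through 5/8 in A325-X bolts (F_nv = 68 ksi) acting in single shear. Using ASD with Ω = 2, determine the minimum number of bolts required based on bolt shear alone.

A_b = π·0.625²/4 = 0.3068 in².
Per-bolt allowable strength R_n/Ω = 68 × 0.3068 × 1 / 2 = 10.43 kips.
n ≥ 101 / 10.43 = 9.683 → use 10 bolts.

10 bolts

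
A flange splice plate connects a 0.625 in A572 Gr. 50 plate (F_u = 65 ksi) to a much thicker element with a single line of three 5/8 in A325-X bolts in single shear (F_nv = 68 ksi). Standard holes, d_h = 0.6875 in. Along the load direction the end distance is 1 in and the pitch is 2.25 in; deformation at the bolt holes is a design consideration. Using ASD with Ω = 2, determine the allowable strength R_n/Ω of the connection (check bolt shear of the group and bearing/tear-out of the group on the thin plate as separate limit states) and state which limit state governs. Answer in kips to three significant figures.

31.3 kips (bolt shear governs)

Bolt shear: A_b = π·0.625²/4 = 0.3068 in²; R_n = 68 × 0.3068 × 3 × 1 = 62.59 kips → 62.59 / 2 = 31.3 kips.
Bearing (1.2 l_c t F_u ≤ 2.4 d t F_u): upper limit = 2.4·0.625·0.625·65 = 60.94 kips.
  Edge l_c = 1 − 0.6875/2 = 0.6562 → r_n = 31.99 kips; interior l_c = 2.25 − 0.6875 = 1.562 → r_n = 60.94 kips.
  R_n,bearing = 1·31.99 + 2·60.94 = 153.9 kips → 153.9 / 2 = 76.9 kips.
Bolt shear governs: 31.3 kips.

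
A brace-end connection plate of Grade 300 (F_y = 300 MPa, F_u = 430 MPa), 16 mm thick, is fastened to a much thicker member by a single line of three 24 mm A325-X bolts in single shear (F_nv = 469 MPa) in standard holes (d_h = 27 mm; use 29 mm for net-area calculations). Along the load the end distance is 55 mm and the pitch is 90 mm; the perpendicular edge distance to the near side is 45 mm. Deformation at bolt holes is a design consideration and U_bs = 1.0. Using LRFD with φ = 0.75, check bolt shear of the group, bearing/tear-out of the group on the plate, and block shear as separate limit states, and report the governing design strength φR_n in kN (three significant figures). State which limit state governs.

Bolt shear: A_b = π·24²/4 = 452.4 mm²; R_n = 469 × 452.4 × 3 × 1 / 1000 = 636.5 kN → 0.75 × 636.5 = 477 kN.
Bearing: edge l_c = 41.5, r_n = 342.6 kN; interior l_c = 63, r_n = 396.3 kN; R_n = 342.6 + 2·396.3 = 1135 kN → 851 kN.
Block shear: A_gv = 3760, A_nv = 2600, A_nt = 488 mm²; R_n = min(0.6F_uA_nv, 0.6F_yA_gv) + U_bs·F_u·A_nt = 880.6 kN → 660 kN.
Bolt shear governs: 477 kN.

477 kN (bolt shear governs)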